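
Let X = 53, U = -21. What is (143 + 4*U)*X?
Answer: 3127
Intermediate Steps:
(143 + 4*U)*X = (143 + 4*(-21))*53 = (143 - 84)*53 = 59*53 = 3127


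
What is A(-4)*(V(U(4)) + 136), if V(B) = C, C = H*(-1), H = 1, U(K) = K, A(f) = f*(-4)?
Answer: 2160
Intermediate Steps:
A(f) = -4*f
C = -1 (C = 1*(-1) = -1)
V(B) = -1
A(-4)*(V(U(4)) + 136) = (-4*(-4))*(-1 + 136) = 16*135 = 2160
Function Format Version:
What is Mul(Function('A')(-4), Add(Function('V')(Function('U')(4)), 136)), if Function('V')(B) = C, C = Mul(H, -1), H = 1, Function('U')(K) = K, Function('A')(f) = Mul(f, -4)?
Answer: 2160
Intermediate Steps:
Function('A')(f) = Mul(-4, f)
C = -1 (C = Mul(1, -1) = -1)
Function('V')(B) = -1
Mul(Function('A')(-4), Add(Function('V')(Function('U')(4)), 136)) = Mul(Mul(-4, -4), Add(-1, 136)) = Mul(16, 135) = 2160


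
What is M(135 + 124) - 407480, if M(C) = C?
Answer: -407221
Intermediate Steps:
M(135 + 124) - 407480 = (135 + 124) - 407480 = 259 - 407480 = -407221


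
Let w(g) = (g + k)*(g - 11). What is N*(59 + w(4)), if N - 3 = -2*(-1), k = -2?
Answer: 225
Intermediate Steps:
w(g) = (-11 + g)*(-2 + g) (w(g) = (g - 2)*(g - 11) = (-2 + g)*(-11 + g) = (-11 + g)*(-2 + g))
N = 5 (N = 3 - 2*(-1) = 3 + 2 = 5)
N*(59 + w(4)) = 5*(59 + (22 + 4² - 13*4)) = 5*(59 + (22 + 16 - 52)) = 5*(59 - 14) = 5*45 = 225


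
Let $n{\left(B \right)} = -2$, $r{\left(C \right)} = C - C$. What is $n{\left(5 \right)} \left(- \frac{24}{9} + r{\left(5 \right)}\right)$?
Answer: $\frac{16}{3} \approx 5.3333$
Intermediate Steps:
$r{\left(C \right)} = 0$
$n{\left(5 \right)} \left(- \frac{24}{9} + r{\left(5 \right)}\right) = - 2 \left(- \frac{24}{9} + 0\right) = - 2 \left(\left(-24\right) \frac{1}{9} + 0\right) = - 2 \left(- \frac{8}{3} + 0\right) = \left(-2\right) \left(- \frac{8}{3}\right) = \frac{16}{3}$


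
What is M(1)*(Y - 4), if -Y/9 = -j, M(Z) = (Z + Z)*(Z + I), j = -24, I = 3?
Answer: -1760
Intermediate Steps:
M(Z) = 2*Z*(3 + Z) (M(Z) = (Z + Z)*(Z + 3) = (2*Z)*(3 + Z) = 2*Z*(3 + Z))
Y = -216 (Y = -(-9)*(-24) = -9*24 = -216)
M(1)*(Y - 4) = (2*1*(3 + 1))*(-216 - 4) = (2*1*4)*(-220) = 8*(-220) = -1760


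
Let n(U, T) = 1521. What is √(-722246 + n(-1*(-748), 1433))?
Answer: 5*I*√28829 ≈ 848.96*I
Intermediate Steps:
√(-722246 + n(-1*(-748), 1433)) = √(-722246 + 1521) = √(-720725) = 5*I*√28829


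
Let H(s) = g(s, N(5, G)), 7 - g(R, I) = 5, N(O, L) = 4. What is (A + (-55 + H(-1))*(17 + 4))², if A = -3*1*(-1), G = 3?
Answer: 1232100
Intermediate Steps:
g(R, I) = 2 (g(R, I) = 7 - 1*5 = 7 - 5 = 2)
A = 3 (A = -3*(-1) = 3)
H(s) = 2
(A + (-55 + H(-1))*(17 + 4))² = (3 + (-55 + 2)*(17 + 4))² = (3 - 53*21)² = (3 - 1113)² = (-1110)² = 1232100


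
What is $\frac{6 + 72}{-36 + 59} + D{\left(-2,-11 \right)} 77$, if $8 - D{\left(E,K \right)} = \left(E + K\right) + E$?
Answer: $\frac{40811}{23} \approx 1774.4$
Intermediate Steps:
$D{\left(E,K \right)} = 8 - K - 2 E$ ($D{\left(E,K \right)} = 8 - \left(\left(E + K\right) + E\right) = 8 - \left(K + 2 E\right) = 8 - K - 2 E$)
$\frac{6 + 72}{-36 + 59} + D{\left(-2,-11 \right)} 77 = \frac{6 + 72}{-36 + 59} + \left(8 - -11 - -4\right) 77 = \frac{78}{23} + \left(8 + 11 + 4\right) 77 = 78 \cdot \frac{1}{23} + 23 \cdot 77 = \frac{78}{23} + 1771 = \frac{40811}{23}$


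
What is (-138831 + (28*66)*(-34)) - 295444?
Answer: -497107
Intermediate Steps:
(-138831 + (28*66)*(-34)) - 295444 = (-138831 + 1848*(-34)) - 295444 = (-138831 - 62832) - 295444 = -201663 - 295444 = -497107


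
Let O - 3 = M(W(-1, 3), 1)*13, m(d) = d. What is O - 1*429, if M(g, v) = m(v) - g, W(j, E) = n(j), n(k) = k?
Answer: -400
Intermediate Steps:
W(j, E) = j
M(g, v) = v - g
O = 29 (O = 3 + (1 - 1*(-1))*13 = 3 + (1 + 1)*13 = 3 + 2*13 = 3 + 26 = 29)
O - 1*429 = 29 - 1*429 = 29 - 429 = -400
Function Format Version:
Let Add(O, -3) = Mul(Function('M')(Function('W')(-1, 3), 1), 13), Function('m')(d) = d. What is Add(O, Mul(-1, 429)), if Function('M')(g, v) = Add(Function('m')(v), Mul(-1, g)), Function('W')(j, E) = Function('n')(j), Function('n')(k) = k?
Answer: -400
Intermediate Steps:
Function('W')(j, E) = j
Function('M')(g, v) = Add(v, Mul(-1, g))
O = 29 (O = Add(3, Mul(Add(1, Mul(-1, -1)), 13)) = Add(3, Mul(Add(1, 1), 13)) = Add(3, Mul(2, 13)) = Add(3, 26) = 29)
Add(O, Mul(-1, 429)) = Add(29, Mul(-1, 429)) = Add(29, -429) = -400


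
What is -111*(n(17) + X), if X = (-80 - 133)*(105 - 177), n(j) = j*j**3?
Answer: -10973127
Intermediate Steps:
n(j) = j**4
X = 15336 (X = -213*(-72) = 15336)
-111*(n(17) + X) = -111*(17**4 + 15336) = -111*(83521 + 15336) = -111*98857 = -10973127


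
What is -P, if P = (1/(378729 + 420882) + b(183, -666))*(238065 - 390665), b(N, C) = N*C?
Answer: -14871631391138200/799611 ≈ -1.8599e+10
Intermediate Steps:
b(N, C) = C*N
P = 14871631391138200/799611 (P = (1/(378729 + 420882) - 666*183)*(238065 - 390665) = (1/799611 - 121878)*(-152600) = -97454989457/799611*(-152600) = 14871631391138200/799611 ≈ 1.8599e+10)
-P = -1*14871631391138200/799611 = -14871631391138200/799611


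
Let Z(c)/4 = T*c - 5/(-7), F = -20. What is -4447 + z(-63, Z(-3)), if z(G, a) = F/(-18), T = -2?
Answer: -40013/9 ≈ -4445.9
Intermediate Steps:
Z(c) = 20/7 - 8*c (Z(c) = 4*(-2*c - 5/(-7)) = 4*(-2*c - 5*(-⅐)) = 4*(-2*c + 5/7) = 4*(5/7 - 2*c) = 20/7 - 8*c)
z(G, a) = 10/9 (z(G, a) = -20/(-18) = -20*(-1/18) = 10/9)
-4447 + z(-63, Z(-3)) = -4447 + 10/9 = -40013/9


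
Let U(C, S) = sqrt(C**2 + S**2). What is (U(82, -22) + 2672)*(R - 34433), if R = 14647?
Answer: -52868192 - 39572*sqrt(1802) ≈ -5.4548e+7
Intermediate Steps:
(U(82, -22) + 2672)*(R - 34433) = (sqrt(82**2 + (-22)**2) + 2672)*(14647 - 34433) = (sqrt(6724 + 484) + 2672)*(-19786) = (sqrt(7208) + 2672)*(-19786) = (2*sqrt(1802) + 2672)*(-19786) = (2672 + 2*sqrt(1802))*(-19786) = -52868192 - 39572*sqrt(1802)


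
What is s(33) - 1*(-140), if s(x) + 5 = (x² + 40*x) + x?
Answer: 2577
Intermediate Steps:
s(x) = -5 + x² + 41*x (s(x) = -5 + ((x² + 40*x) + x) = -5 + (x² + 41*x) = -5 + x² + 41*x)
s(33) - 1*(-140) = (-5 + 33² + 41*33) - 1*(-140) = (-5 + 1089 + 1353) + 140 = 2437 + 140 = 2577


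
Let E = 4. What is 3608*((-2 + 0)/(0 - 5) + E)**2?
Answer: 1746272/25 ≈ 69851.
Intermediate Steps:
3608*((-2 + 0)/(0 - 5) + E)**2 = 3608*((-2 + 0)/(0 - 5) + 4)**2 = 3608*(-2/(-5) + 4)**2 = 3608*(-2*(-1/5) + 4)**2 = 3608*(2/5 + 4)**2 = 3608*(22/5)**2 = 3608*(484/25) = 1746272/25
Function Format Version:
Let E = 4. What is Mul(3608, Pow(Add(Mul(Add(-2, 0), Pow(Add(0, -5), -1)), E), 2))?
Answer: Rational(1746272, 25) ≈ 69851.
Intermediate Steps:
Mul(3608, Pow(Add(Mul(Add(-2, 0), Pow(Add(0, -5), -1)), E), 2)) = Mul(3608, Pow(Add(Mul(Add(-2, 0), Pow(Add(0, -5), -1)), 4), 2)) = Mul(3608, Pow(Add(Mul(-2, Pow(-5, -1)), 4), 2)) = Mul(3608, Pow(Add(Mul(-2, Rational(-1, 5)), 4), 2)) = Mul(3608, Pow(Add(Rational(2, 5), 4), 2)) = Mul(3608, Pow(Rational(22, 5), 2)) = Mul(3608, Rational(484, 25)) = Rational(1746272, 25)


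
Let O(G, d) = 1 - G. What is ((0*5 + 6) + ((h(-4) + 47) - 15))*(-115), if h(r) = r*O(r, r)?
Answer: -2070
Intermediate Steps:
h(r) = r*(1 - r)
((0*5 + 6) + ((h(-4) + 47) - 15))*(-115) = ((0*5 + 6) + ((-4*(1 - 1*(-4)) + 47) - 15))*(-115) = ((0 + 6) + ((-4*(1 + 4) + 47) - 15))*(-115) = (6 + ((-4*5 + 47) - 15))*(-115) = (6 + ((-20 + 47) - 15))*(-115) = (6 + (27 - 15))*(-115) = (6 + 12)*(-115) = 18*(-115) = -2070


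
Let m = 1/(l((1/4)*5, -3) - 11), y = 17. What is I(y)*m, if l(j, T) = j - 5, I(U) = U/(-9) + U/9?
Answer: 0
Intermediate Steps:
I(U) = 0 (I(U) = U*(-1/9) + U*(1/9) = -U/9 + U/9 = 0)
l(j, T) = -5 + j
m = -4/59 (m = 1/((-5 + (1/4)*5) - 11) = 1/((-5 + 5/4) - 11) = 1/(-15/4 - 11) = 1/(-59/4) = -4/59 ≈ -0.067797)
I(y)*m = 0*(-4/59) = 0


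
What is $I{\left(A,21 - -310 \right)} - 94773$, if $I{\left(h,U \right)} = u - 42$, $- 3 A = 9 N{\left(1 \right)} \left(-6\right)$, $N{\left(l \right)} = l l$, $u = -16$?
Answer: $-94831$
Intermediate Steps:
$N{\left(l \right)} = l^{2}$
$A = 18$ ($A = - \frac{9 \cdot 1^{2} \left(-6\right)}{3} = - \frac{9 \cdot 1 \left(-6\right)}{3} = - \frac{9 \left(-6\right)}{3} = \left(- \frac{1}{3}\right) \left(-54\right) = 18$)
$I{\left(h,U \right)} = -58$ ($I{\left(h,U \right)} = -16 - 42 = -58$)
$I{\left(A,21 - -310 \right)} - 94773 = -58 - 94773 = -94831$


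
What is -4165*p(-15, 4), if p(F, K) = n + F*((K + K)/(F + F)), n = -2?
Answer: -8330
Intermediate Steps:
p(F, K) = -2 + K (p(F, K) = -2 + F*((K + K)/(F + F)) = -2 + F*((2*K)/((2*F))) = -2 + F*((2*K)*(1/(2*F))) = -2 + F*(K/F) = -2 + K)
-4165*p(-15, 4) = -4165*(-2 + 4) = -4165*2 = -8330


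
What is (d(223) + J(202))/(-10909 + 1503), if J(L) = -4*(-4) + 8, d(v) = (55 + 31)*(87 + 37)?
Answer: -5344/4703 ≈ -1.1363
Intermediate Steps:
d(v) = 10664 (d(v) = 86*124 = 10664)
J(L) = 24 (J(L) = 16 + 8 = 24)
(d(223) + J(202))/(-10909 + 1503) = (10664 + 24)/(-10909 + 1503) = 10688/(-9406) = 10688*(-1/9406) = -5344/4703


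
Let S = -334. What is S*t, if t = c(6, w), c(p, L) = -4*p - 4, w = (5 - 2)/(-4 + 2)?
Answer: 9352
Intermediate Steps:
w = -3/2 (w = 3/(-2) = 3*(-1/2) = -3/2 ≈ -1.5000)
c(p, L) = -4 - 4*p
t = -28 (t = -4 - 4*6 = -4 - 24 = -28)
S*t = -334*(-28) = 9352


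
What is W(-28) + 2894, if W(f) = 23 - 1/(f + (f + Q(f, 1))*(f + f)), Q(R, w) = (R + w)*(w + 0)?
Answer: 8902683/3052 ≈ 2917.0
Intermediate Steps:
Q(R, w) = w*(R + w) (Q(R, w) = (R + w)*w = w*(R + w))
W(f) = 23 - 1/(f + 2*f*(1 + 2*f)) (W(f) = 23 - 1/(f + (f + 1*(f + 1))*(f + f)) = 23 - 1/(f + (f + 1*(1 + f))*(2*f)) = 23 - 1/(f + (f + (1 + f))*(2*f)) = 23 - 1/(f + (1 + 2*f)*(2*f)) = 23 - 1/(f + 2*f*(1 + 2*f)))
W(-28) + 2894 = (-1 + 69*(-28) + 92*(-28)**2)/((-28)*(3 + 4*(-28))) + 2894 = -(-1 - 1932 + 92*784)/(28*(3 - 112)) + 2894 = -1/28*(-1 - 1932 + 72128)/(-109) + 2894 = -1/28*(-1/109)*70195 + 2894 = 70195/3052 + 2894 = 8902683/3052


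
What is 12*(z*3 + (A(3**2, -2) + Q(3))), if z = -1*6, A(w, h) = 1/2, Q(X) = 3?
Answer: -174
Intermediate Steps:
A(w, h) = 1/2
z = -6
12*(z*3 + (A(3**2, -2) + Q(3))) = 12*(-6*3 + (1/2 + 3)) = 12*(-18 + 7/2) = 12*(-29/2) = -174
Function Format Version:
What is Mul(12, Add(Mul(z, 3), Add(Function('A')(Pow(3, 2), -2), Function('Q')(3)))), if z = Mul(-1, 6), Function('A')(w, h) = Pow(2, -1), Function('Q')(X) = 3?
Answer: -174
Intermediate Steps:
Function('A')(w, h) = Rational(1, 2)
z = -6
Mul(12, Add(Mul(z, 3), Add(Function('A')(Pow(3, 2), -2), Function('Q')(3)))) = Mul(12, Add(Mul(-6, 3), Add(Rational(1, 2), 3))) = Mul(12, Add(-18, Rational(7, 2))) = Mul(12, Rational(-29, 2)) = -174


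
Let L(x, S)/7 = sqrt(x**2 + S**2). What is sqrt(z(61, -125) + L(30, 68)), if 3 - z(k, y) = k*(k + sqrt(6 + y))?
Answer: sqrt(-3718 + 14*sqrt(1381) - 61*I*sqrt(119)) ≈ 5.8525 - 56.851*I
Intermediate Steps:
z(k, y) = 3 - k*(k + sqrt(6 + y))
L(x, S) = 7*sqrt(S**2 + x**2) (L(x, S) = 7*sqrt(x**2 + S**2) = 7*sqrt(S**2 + x**2))
sqrt(z(61, -125) + L(30, 68)) = sqrt((3 - 1*61**2 - 1*61*sqrt(6 - 125)) + 7*sqrt(68**2 + 30**2)) = sqrt((3 - 1*3721 - 1*61*sqrt(-119)) + 7*sqrt(4624 + 900)) = sqrt((3 - 3721 - 1*61*I*sqrt(119)) + 7*sqrt(5524)) = sqrt((3 - 3721 - 61*I*sqrt(119)) + 7*(2*sqrt(1381))) = sqrt((-3718 - 61*I*sqrt(119)) + 14*sqrt(1381)) = sqrt(-3718 + 14*sqrt(1381) - 61*I*sqrt(119))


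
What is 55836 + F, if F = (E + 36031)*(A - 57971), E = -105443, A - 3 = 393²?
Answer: -6696883336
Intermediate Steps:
A = 154452 (A = 3 + 393² = 3 + 154449 = 154452)
F = -6696939172 (F = (-105443 + 36031)*(154452 - 57971) = -69412*96481 = -6696939172)
55836 + F = 55836 - 6696939172 = -6696883336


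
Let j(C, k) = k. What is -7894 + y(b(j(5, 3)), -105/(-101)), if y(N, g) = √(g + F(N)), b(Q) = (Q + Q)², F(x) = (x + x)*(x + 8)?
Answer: -7894 + √32327373/101 ≈ -7837.7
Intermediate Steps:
F(x) = 2*x*(8 + x) (F(x) = (2*x)*(8 + x) = 2*x*(8 + x))
b(Q) = 4*Q² (b(Q) = (2*Q)² = 4*Q²)
y(N, g) = √(g + 2*N*(8 + N))
-7894 + y(b(j(5, 3)), -105/(-101)) = -7894 + √(-105/(-101) + 2*(4*3²)*(8 + 4*3²)) = -7894 + √(-105*(-1/101) + 2*(4*9)*(8 + 4*9)) = -7894 + √(105/101 + 2*36*(8 + 36)) = -7894 + √(105/101 + 2*36*44) = -7894 + √(105/101 + 3168) = -7894 + √(320073/101) = -7894 + √32327373/101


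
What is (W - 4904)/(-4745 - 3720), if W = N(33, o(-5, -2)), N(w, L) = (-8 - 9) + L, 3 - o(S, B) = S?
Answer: 4913/8465 ≈ 0.58039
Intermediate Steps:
o(S, B) = 3 - S
N(w, L) = -17 + L
W = -9 (W = -17 + (3 - 1*(-5)) = -17 + (3 + 5) = -17 + 8 = -9)
(W - 4904)/(-4745 - 3720) = (-9 - 4904)/(-4745 - 3720) = -4913/(-8465) = -4913*(-1/8465) = 4913/8465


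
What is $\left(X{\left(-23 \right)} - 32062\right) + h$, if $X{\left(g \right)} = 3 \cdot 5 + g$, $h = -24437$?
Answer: $-56507$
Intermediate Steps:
$X{\left(g \right)} = 15 + g$
$\left(X{\left(-23 \right)} - 32062\right) + h = \left(\left(15 - 23\right) - 32062\right) - 24437 = \left(-8 - 32062\right) - 24437 = -32070 - 24437 = -56507$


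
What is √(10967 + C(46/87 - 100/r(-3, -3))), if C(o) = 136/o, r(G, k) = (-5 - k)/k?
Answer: √115900617509/3251 ≈ 104.72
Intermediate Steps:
r(G, k) = (-5 - k)/k
√(10967 + C(46/87 - 100/r(-3, -3))) = √(10967 + 136/(46/87 - 100*(-3/(-5 - 1*(-3))))) = √(10967 + 136/(46*(1/87) - 100*(-3/(-5 + 3)))) = √(10967 + 136/(46/87 - 100/((-⅓*(-2))))) = √(10967 + 136/(46/87 - 100/⅔)) = √(10967 + 136/(46/87 - 100*3/2)) = √(10967 + 136/(46/87 - 150)) = √(10967 + 136/(-13004/87)) = √(10967 + 136*(-87/13004)) = √(10967 - 2958/3251) = √(35650759/3251) = √115900617509/3251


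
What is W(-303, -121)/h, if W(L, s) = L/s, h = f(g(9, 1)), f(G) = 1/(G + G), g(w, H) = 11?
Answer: 606/11 ≈ 55.091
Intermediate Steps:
f(G) = 1/(2*G)
h = 1/22 (h = (1/2)/11 = (1/2)*(1/11) = 1/22 ≈ 0.045455)
W(-303, -121)/h = (-303/(-121))/(1/22) = -303*(-1/121)*22 = (303/121)*22 = 606/11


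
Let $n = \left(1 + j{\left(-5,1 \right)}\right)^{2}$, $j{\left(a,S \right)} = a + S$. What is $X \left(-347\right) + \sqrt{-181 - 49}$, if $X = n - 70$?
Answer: $21167 + i \sqrt{230} \approx 21167.0 + 15.166 i$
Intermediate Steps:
$j{\left(a,S \right)} = S + a$
$n = 9$ ($n = \left(1 + \left(1 - 5\right)\right)^{2} = \left(1 - 4\right)^{2} = \left(-3\right)^{2} = 9$)
$X = -61$ ($X = 9 - 70 = -61$)
$X \left(-347\right) + \sqrt{-181 - 49} = \left(-61\right) \left(-347\right) + \sqrt{-181 - 49} = 21167 + \sqrt{-230} = 21167 + i \sqrt{230}$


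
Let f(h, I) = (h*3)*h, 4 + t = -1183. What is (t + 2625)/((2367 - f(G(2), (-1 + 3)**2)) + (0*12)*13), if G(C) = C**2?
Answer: 1438/2319 ≈ 0.62010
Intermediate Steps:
t = -1187 (t = -4 - 1183 = -1187)
f(h, I) = 3*h**2 (f(h, I) = (3*h)*h = 3*h**2)
(t + 2625)/((2367 - f(G(2), (-1 + 3)**2)) + (0*12)*13) = (-1187 + 2625)/((2367 - 3*(2**2)**2) + (0*12)*13) = 1438/((2367 - 3*4**2) + 0*13) = 1438/((2367 - 3*16) + 0) = 1438/((2367 - 1*48) + 0) = 1438/((2367 - 48) + 0) = 1438/(2319 + 0) = 1438/2319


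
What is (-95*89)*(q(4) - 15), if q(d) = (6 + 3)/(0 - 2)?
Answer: 329745/2 ≈ 1.6487e+5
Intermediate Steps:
q(d) = -9/2 (q(d) = 9/(-2) = 9*(-1/2) = -9/2)
(-95*89)*(q(4) - 15) = (-95*89)*(-9/2 - 15) = -8455*(-39/2) = 329745/2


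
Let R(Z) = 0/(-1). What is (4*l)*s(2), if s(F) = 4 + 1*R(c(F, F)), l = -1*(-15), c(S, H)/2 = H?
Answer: 240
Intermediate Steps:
c(S, H) = 2*H
l = 15
R(Z) = 0 (R(Z) = 0*(-1) = 0)
s(F) = 4 (s(F) = 4 + 1*0 = 4 + 0 = 4)
(4*l)*s(2) = (4*15)*4 = 60*4 = 240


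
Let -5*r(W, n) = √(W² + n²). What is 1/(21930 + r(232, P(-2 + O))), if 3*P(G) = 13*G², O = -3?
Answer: 4934250/108207512459 + 15*√590041/108207512459 ≈ 4.5706e-5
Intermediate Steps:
P(G) = 13*G²/3 (P(G) = (13*G²)/3 = 13*G²/3)
r(W, n) = -√(W² + n²)/5
1/(21930 + r(232, P(-2 + O))) = 1/(21930 - √(232² + (13*(-2 - 3)²/3)²)/5) = 1/(21930 - √(53824 + ((13/3)*(-5)²)²)/5) = 1/(21930 - √(53824 + ((13/3)*25)²)/5) = 1/(21930 - √(53824 + (325/3)²)/5) = 1/(21930 - √(53824 + 105625/9)/5) = 1/(21930 - √590041/15)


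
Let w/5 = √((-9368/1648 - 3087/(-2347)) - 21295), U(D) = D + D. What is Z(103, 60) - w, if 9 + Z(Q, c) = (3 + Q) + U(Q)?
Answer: 303 - 15*I*√553203413834290/483482 ≈ 303.0 - 729.71*I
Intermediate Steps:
U(D) = 2*D
Z(Q, c) = -6 + 3*Q (Z(Q, c) = -9 + ((3 + Q) + 2*Q) = -9 + (3 + 3*Q) = -6 + 3*Q)
w = 15*I*√553203413834290/483482 (w = 5*√((-9368/1648 - 3087/(-2347)) - 21295) = 5*√((-9368*1/1648 - 3087*(-1/2347)) - 21295) = 5*√((-1171/206 + 3087/2347) - 21295) = 5*√(-2112415/483482 - 21295) = 5*√(-10297861605/483482) = 5*(3*I*√553203413834290/483482) = 15*I*√553203413834290/483482 ≈ 729.71*I)
Z(103, 60) - w = (-6 + 3*103) - 15*I*√553203413834290/483482 = (-6 + 309) - 15*I*√553203413834290/483482 = 303 - 15*I*√553203413834290/483482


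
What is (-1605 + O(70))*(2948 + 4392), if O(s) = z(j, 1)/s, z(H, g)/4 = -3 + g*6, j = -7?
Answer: -82456092/7 ≈ -1.1779e+7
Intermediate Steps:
z(H, g) = -12 + 24*g (z(H, g) = 4*(-3 + g*6) = 4*(-3 + 6*g) = -12 + 24*g)
O(s) = 12/s (O(s) = (-12 + 24*1)/s = (-12 + 24)/s = 12/s)
(-1605 + O(70))*(2948 + 4392) = (-1605 + 12/70)*(2948 + 4392) = (-1605 + 12*(1/70))*7340 = (-1605 + 6/35)*7340 = -56169/35*7340 = -82456092/7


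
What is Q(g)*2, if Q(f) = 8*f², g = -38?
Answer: 23104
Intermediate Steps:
Q(g)*2 = (8*(-38)²)*2 = (8*1444)*2 = 11552*2 = 23104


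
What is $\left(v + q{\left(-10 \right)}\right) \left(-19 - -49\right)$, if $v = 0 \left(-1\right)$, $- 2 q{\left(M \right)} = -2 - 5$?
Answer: $105$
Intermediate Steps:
$q{\left(M \right)} = \frac{7}{2}$ ($q{\left(M \right)} = - \frac{-2 - 5}{2} = \left(- \frac{1}{2}\right) \left(-7\right) = \frac{7}{2}$)
$v = 0$
$\left(v + q{\left(-10 \right)}\right) \left(-19 - -49\right) = \left(0 + \frac{7}{2}\right) \left(-19 - -49\right) = \frac{7 \left(-19 + 49\right)}{2} = \frac{7}{2} \cdot 30 = 105$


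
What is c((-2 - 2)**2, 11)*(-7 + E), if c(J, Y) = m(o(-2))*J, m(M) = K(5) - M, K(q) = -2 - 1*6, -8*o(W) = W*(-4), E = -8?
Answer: 1680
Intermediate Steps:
o(W) = W/2 (o(W) = -W*(-4)/8 = -(-1)*W/2 = W/2)
K(q) = -8 (K(q) = -2 - 6 = -8)
m(M) = -8 - M
c(J, Y) = -7*J (c(J, Y) = (-8 - (-2)/2)*J = (-8 - 1*(-1))*J = (-8 + 1)*J = -7*J)
c((-2 - 2)**2, 11)*(-7 + E) = (-7*(-2 - 2)**2)*(-7 - 8) = -7*(-4)**2*(-15) = -7*16*(-15) = -112*(-15) = 1680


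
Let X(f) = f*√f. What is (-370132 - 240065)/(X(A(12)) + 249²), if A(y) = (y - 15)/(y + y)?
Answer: -19370405988864/1968191488513 - 9763152*I*√2/1968191488513 ≈ -9.8417 - 7.0152e-6*I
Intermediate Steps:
A(y) = (-15 + y)/(2*y) (A(y) = (-15 + y)/((2*y)) = (-15 + y)*(1/(2*y)) = (-15 + y)/(2*y))
X(f) = f^(3/2)
(-370132 - 240065)/(X(A(12)) + 249²) = (-370132 - 240065)/(((½)*(-15 + 12)/12)^(3/2) + 249²) = -610197/(((½)*(1/12)*(-3))^(3/2) + 62001) = -610197/((-⅛)^(3/2) + 62001) = -610197/(-I*√2/32 + 62001) = -610197/(62001 - I*√2/32)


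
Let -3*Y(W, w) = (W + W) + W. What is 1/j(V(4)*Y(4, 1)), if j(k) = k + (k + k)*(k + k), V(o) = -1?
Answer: 1/68 ≈ 0.014706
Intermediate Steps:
Y(W, w) = -W (Y(W, w) = -((W + W) + W)/3 = -(2*W + W)/3 = -W)
j(k) = k + 4*k² (j(k) = k + (2*k)*(2*k) = k + 4*k²)
1/j(V(4)*Y(4, 1)) = 1/((-(-1)*4)*(1 + 4*(-(-1)*4))) = 1/((-1*(-4))*(1 + 4*(-1*(-4)))) = 1/(4*(1 + 4*4)) = 1/(4*(1 + 16)) = 1/(4*17) = 1/68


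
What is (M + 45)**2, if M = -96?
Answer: 2601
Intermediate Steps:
(M + 45)**2 = (-96 + 45)**2 = (-51)**2 = 2601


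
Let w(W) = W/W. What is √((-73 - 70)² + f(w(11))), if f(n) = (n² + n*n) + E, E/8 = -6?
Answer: 3*√2267 ≈ 142.84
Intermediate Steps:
w(W) = 1
E = -48 (E = 8*(-6) = -48)
f(n) = -48 + 2*n² (f(n) = (n² + n*n) - 48 = (n² + n²) - 48 = 2*n² - 48 = -48 + 2*n²)
√((-73 - 70)² + f(w(11))) = √((-73 - 70)² + (-48 + 2*1²)) = √((-143)² + (-48 + 2*1)) = √(20449 + (-48 + 2)) = √(20449 - 46) = √20403 = 3*√2267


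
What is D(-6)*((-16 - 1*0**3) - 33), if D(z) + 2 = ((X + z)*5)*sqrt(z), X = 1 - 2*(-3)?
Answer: 98 - 245*I*sqrt(6) ≈ 98.0 - 600.13*I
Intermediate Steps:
X = 7 (X = 1 + 6 = 7)
D(z) = -2 + sqrt(z)*(35 + 5*z) (D(z) = -2 + ((7 + z)*5)*sqrt(z) = -2 + (35 + 5*z)*sqrt(z) = -2 + sqrt(z)*(35 + 5*z))
D(-6)*((-16 - 1*0**3) - 33) = (-2 + 5*(-6)**(3/2) + 35*sqrt(-6))*((-16 - 1*0**3) - 33) = (-2 + 5*(-6*I*sqrt(6)) + 35*(I*sqrt(6)))*((-16 - 1*0) - 33) = (-2 - 30*I*sqrt(6) + 35*I*sqrt(6))*((-16 + 0) - 33) = (-2 + 5*I*sqrt(6))*(-16 - 33) = (-2 + 5*I*sqrt(6))*(-49) = 98 - 245*I*sqrt(6)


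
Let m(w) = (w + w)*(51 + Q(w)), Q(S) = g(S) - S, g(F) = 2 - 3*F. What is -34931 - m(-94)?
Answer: 45721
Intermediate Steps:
Q(S) = 2 - 4*S (Q(S) = (2 - 3*S) - S = 2 - 4*S)
m(w) = 2*w*(53 - 4*w) (m(w) = (w + w)*(51 + (2 - 4*w)) = (2*w)*(53 - 4*w) = 2*w*(53 - 4*w))
-34931 - m(-94) = -34931 - 2*(-94)*(53 - 4*(-94)) = -34931 - 2*(-94)*(53 + 376) = -34931 - 2*(-94)*429 = -34931 - 1*(-80652) = -34931 + 80652 = 45721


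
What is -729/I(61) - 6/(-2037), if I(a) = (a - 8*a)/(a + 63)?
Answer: 8768534/41419 ≈ 211.70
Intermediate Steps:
I(a) = -7*a/(63 + a) (I(a) = (-7*a)/(63 + a) = -7*a/(63 + a))
-729/I(61) - 6/(-2037) = -729/((-7*61/(63 + 61))) - 6/(-2037) = -729/((-7*61/124)) - 6*(-1/2037) = -729/((-7*61*1/124)) + 2/679 = -729/(-427/124) + 2/679 = -729*(-124/427) + 2/679 = 90396/427 + 2/679 = 8768534/41419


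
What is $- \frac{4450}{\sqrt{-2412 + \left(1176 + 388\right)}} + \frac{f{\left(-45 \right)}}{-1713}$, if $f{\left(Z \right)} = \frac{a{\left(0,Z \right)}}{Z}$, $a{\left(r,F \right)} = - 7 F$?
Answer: $\frac{7}{1713} + \frac{2225 i \sqrt{53}}{106} \approx 0.0040864 + 152.81 i$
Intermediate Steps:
$f{\left(Z \right)} = -7$ ($f{\left(Z \right)} = \frac{\left(-7\right) Z}{Z} = -7$)
$- \frac{4450}{\sqrt{-2412 + \left(1176 + 388\right)}} + \frac{f{\left(-45 \right)}}{-1713} = - \frac{4450}{\sqrt{-2412 + \left(1176 + 388\right)}} - \frac{7}{-1713} = - \frac{4450}{\sqrt{-2412 + 1564}} - - \frac{7}{1713} = - \frac{4450}{\sqrt{-848}} + \frac{7}{1713} = - \frac{4450}{4 i \sqrt{53}} + \frac{7}{1713} = - 4450 \left(- \frac{i \sqrt{53}}{212}\right) + \frac{7}{1713} = \frac{2225 i \sqrt{53}}{106} + \frac{7}{1713} = \frac{7}{1713} + \frac{2225 i \sqrt{53}}{106}$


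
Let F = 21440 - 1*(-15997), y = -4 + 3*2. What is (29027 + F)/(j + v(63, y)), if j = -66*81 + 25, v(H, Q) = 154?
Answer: -66464/5167 ≈ -12.863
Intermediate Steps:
y = 2 (y = -4 + 6 = 2)
j = -5321 (j = -5346 + 25 = -5321)
F = 37437 (F = 21440 + 15997 = 37437)
(29027 + F)/(j + v(63, y)) = (29027 + 37437)/(-5321 + 154) = 66464/(-5167) = 66464*(-1/5167) = -66464/5167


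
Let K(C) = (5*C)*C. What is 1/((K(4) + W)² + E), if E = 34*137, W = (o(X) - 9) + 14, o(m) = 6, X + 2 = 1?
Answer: 1/12939 ≈ 7.7286e-5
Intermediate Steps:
K(C) = 5*C²
X = -1 (X = -2 + 1 = -1)
W = 11 (W = (6 - 9) + 14 = -3 + 14 = 11)
E = 4658
1/((K(4) + W)² + E) = 1/((5*4² + 11)² + 4658) = 1/((5*16 + 11)² + 4658) = 1/((80 + 11)² + 4658) = 1/(91² + 4658) = 1/(8281 + 4658) = 1/12939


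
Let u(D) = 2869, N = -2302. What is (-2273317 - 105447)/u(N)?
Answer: -2378764/2869 ≈ -829.13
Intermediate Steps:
(-2273317 - 105447)/u(N) = (-2273317 - 105447)/2869 = -2378764*1/2869 = -2378764/2869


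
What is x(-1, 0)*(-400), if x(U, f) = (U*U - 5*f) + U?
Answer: 0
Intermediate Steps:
x(U, f) = U + U² - 5*f (x(U, f) = (U² - 5*f) + U = U + U² - 5*f)
x(-1, 0)*(-400) = (-1 + (-1)² - 5*0)*(-400) = (-1 + 1 + 0)*(-400) = 0*(-400) = 0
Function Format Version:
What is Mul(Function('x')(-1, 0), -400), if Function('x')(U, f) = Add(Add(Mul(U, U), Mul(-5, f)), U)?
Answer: 0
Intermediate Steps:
Function('x')(U, f) = Add(U, Pow(U, 2), Mul(-5, f)) (Function('x')(U, f) = Add(Add(Pow(U, 2), Mul(-5, f)), U) = Add(U, Pow(U, 2), Mul(-5, f)))
Mul(Function('x')(-1, 0), -400) = Mul(Add(-1, Pow(-1, 2), Mul(-5, 0)), -400) = Mul(Add(-1, 1, 0), -400) = Mul(0, -400) = 0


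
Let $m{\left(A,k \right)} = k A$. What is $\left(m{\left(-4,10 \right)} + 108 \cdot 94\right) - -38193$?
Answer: $48305$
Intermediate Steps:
$m{\left(A,k \right)} = A k$
$\left(m{\left(-4,10 \right)} + 108 \cdot 94\right) - -38193 = \left(\left(-4\right) 10 + 108 \cdot 94\right) - -38193 = \left(-40 + 10152\right) + 38193 = 10112 + 38193 = 48305$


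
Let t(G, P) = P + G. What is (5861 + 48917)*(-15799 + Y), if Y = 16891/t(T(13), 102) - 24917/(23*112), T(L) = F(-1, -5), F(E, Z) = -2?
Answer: -27586220547469/32200 ≈ -8.5672e+8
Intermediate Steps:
T(L) = -2
t(G, P) = G + P
Y = 10254879/64400 (Y = 16891/(-2 + 102) - 24917/(23*112) = 16891/100 - 24917/2576 = 10254879/64400 ≈ 159.24)
(5861 + 48917)*(-15799 + Y) = (5861 + 48917)*(-15799 + 10254879/64400) = 54778*(-1007200721/64400) = -27586220547469/32200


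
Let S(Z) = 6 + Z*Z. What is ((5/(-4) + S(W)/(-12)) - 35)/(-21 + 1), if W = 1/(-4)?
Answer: 7057/3840 ≈ 1.8378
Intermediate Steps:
W = -¼ ≈ -0.25000
S(Z) = 6 + Z²
((5/(-4) + S(W)/(-12)) - 35)/(-21 + 1) = ((5/(-4) + (6 + (-¼)²)/(-12)) - 35)/(-21 + 1) = ((5*(-¼) + (6 + 1/16)*(-1/12)) - 35)/(-20) = -((-5/4 + (97/16)*(-1/12)) - 35)/20 = -((-5/4 - 97/192) - 35)/20 = -(-337/192 - 35)/20 = -1/20*(-7057/192) = 7057/3840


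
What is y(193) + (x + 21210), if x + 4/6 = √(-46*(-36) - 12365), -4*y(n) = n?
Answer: 253933/12 + I*√10709 ≈ 21161.0 + 103.48*I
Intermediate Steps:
y(n) = -n/4
x = -⅔ + I*√10709 (x = -⅔ + √(-46*(-36) - 12365) = -⅔ + √(1656 - 12365) = -⅔ + √(-10709) = -⅔ + I*√10709 ≈ -0.66667 + 103.48*I)
y(193) + (x + 21210) = -¼*193 + ((-⅔ + I*√10709) + 21210) = -193/4 + (63628/3 + I*√10709) = 253933/12 + I*√10709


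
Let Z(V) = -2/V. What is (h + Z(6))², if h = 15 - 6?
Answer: 676/9 ≈ 75.111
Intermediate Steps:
h = 9
(h + Z(6))² = (9 - 2/6)² = (9 - 2*⅙)² = (9 - ⅓)² = (26/3)² = 676/9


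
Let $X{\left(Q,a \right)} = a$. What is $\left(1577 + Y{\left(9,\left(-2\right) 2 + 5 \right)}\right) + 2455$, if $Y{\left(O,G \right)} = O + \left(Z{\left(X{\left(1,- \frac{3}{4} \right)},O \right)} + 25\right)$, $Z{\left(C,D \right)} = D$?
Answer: $4075$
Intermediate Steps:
$Y{\left(O,G \right)} = 25 + 2 O$ ($Y{\left(O,G \right)} = O + \left(O + 25\right) = O + \left(25 + O\right) = 25 + 2 O$)
$\left(1577 + Y{\left(9,\left(-2\right) 2 + 5 \right)}\right) + 2455 = \left(1577 + \left(25 + 2 \cdot 9\right)\right) + 2455 = \left(1577 + \left(25 + 18\right)\right) + 2455 = \left(1577 + 43\right) + 2455 = 1620 + 2455 = 4075$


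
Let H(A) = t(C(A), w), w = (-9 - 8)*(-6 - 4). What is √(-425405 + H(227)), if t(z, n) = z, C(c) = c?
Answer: 3*I*√47242 ≈ 652.06*I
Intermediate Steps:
w = 170 (w = -17*(-10) = 170)
H(A) = A
√(-425405 + H(227)) = √(-425405 + 227) = √(-425178) = 3*I*√47242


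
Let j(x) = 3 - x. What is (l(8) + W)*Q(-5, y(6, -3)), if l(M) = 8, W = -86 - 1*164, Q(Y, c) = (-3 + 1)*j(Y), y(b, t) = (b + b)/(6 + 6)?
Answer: 3872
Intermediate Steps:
y(b, t) = b/6 (y(b, t) = (2*b)/12 = (2*b)*(1/12) = b/6)
Q(Y, c) = -6 + 2*Y (Q(Y, c) = (-3 + 1)*(3 - Y) = -2*(3 - Y) = -6 + 2*Y)
W = -250 (W = -86 - 164 = -250)
(l(8) + W)*Q(-5, y(6, -3)) = (8 - 250)*(-6 + 2*(-5)) = -242*(-6 - 10) = -242*(-16) = 3872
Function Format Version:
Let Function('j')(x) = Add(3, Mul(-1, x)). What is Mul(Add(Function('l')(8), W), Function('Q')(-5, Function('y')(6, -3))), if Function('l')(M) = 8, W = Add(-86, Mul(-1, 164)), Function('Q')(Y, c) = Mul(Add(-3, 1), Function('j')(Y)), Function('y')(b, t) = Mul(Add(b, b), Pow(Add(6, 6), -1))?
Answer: 3872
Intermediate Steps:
Function('y')(b, t) = Mul(Rational(1, 6), b) (Function('y')(b, t) = Mul(Mul(2, b), Pow(12, -1)) = Mul(Mul(2, b), Rational(1, 12)) = Mul(Rational(1, 6), b))
Function('Q')(Y, c) = Add(-6, Mul(2, Y)) (Function('Q')(Y, c) = Mul(Add(-3, 1), Add(3, Mul(-1, Y))) = Mul(-2, Add(3, Mul(-1, Y))) = Add(-6, Mul(2, Y)))
W = -250 (W = Add(-86, -164) = -250)
Mul(Add(Function('l')(8), W), Function('Q')(-5, Function('y')(6, -3))) = Mul(Add(8, -250), Add(-6, Mul(2, -5))) = Mul(-242, Add(-6, -10)) = Mul(-242, -16) = 3872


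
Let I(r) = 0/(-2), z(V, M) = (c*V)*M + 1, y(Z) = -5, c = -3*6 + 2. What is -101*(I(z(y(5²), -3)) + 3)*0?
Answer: 0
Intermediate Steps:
c = -16 (c = -18 + 2 = -16)
z(V, M) = 1 - 16*M*V (z(V, M) = (-16*V)*M + 1 = -16*M*V + 1 = 1 - 16*M*V)
I(r) = 0 (I(r) = 0*(-½) = 0)
-101*(I(z(y(5²), -3)) + 3)*0 = -101*(0 + 3)*0 = -303*0 = -101*0 = 0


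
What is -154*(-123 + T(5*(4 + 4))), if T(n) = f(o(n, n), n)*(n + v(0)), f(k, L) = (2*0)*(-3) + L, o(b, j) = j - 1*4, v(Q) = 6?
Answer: -264418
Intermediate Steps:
o(b, j) = -4 + j (o(b, j) = j - 4 = -4 + j)
f(k, L) = L (f(k, L) = 0*(-3) + L = 0 + L = L)
T(n) = n*(6 + n) (T(n) = n*(n + 6) = n*(6 + n))
-154*(-123 + T(5*(4 + 4))) = -154*(-123 + (5*(4 + 4))*(6 + 5*(4 + 4))) = -154*(-123 + (5*8)*(6 + 5*8)) = -154*(-123 + 40*(6 + 40)) = -154*(-123 + 40*46) = -154*(-123 + 1840) = -154*1717 = -264418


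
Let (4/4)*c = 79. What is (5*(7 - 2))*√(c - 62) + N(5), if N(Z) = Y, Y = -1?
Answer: -1 + 25*√17 ≈ 102.08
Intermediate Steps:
c = 79
N(Z) = -1
(5*(7 - 2))*√(c - 62) + N(5) = (5*(7 - 2))*√(79 - 62) - 1 = (5*5)*√17 - 1 = 25*√17 - 1 = -1 + 25*√17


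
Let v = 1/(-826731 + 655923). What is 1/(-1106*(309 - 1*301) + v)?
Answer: -170808/1511309185 ≈ -0.00011302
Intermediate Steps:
v = -1/170808 (v = 1/(-170808) = -1/170808 ≈ -5.8545e-6)
1/(-1106*(309 - 1*301) + v) = 1/(-1106*(309 - 1*301) - 1/170808) = 1/(-1106*(309 - 301) - 1/170808) = 1/(-1106*8 - 1/170808) = 1/(-8848 - 1/170808) = 1/(-1511309185/170808) = -170808/1511309185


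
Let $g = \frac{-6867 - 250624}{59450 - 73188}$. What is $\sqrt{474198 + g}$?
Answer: $\frac{\sqrt{89500179730870}}{13738} \approx 688.63$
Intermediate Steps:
$g = \frac{257491}{13738}$ ($g = - \frac{257491}{-13738} = \left(-257491\right) \left(- \frac{1}{13738}\right) = \frac{257491}{13738} \approx 18.743$)
$\sqrt{474198 + g} = \sqrt{474198 + \frac{257491}{13738}} = \sqrt{\frac{6514789615}{13738}} = \frac{\sqrt{89500179730870}}{13738}$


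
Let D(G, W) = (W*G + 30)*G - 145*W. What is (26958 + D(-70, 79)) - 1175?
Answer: 399328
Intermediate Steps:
D(G, W) = -145*W + G*(30 + G*W) (D(G, W) = (G*W + 30)*G - 145*W = (30 + G*W)*G - 145*W = G*(30 + G*W) - 145*W = -145*W + G*(30 + G*W))
(26958 + D(-70, 79)) - 1175 = (26958 + (-145*79 + 30*(-70) + 79*(-70)²)) - 1175 = (26958 + (-11455 - 2100 + 79*4900)) - 1175 = (26958 + (-11455 - 2100 + 387100)) - 1175 = (26958 + 373545) - 1175 = 400503 - 1175 = 399328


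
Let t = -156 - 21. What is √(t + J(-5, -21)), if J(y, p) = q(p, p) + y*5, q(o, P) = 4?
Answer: 3*I*√22 ≈ 14.071*I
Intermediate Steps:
t = -177
J(y, p) = 4 + 5*y (J(y, p) = 4 + y*5 = 4 + 5*y)
√(t + J(-5, -21)) = √(-177 + (4 + 5*(-5))) = √(-177 + (4 - 25)) = √(-177 - 21) = √(-198) = 3*I*√22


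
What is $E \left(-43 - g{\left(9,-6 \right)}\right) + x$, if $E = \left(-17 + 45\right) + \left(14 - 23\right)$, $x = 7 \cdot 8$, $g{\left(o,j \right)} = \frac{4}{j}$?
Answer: $- \frac{2245}{3} \approx -748.33$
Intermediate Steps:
$x = 56$
$E = 19$ ($E = 28 + \left(14 - 23\right) = 28 - 9 = 19$)
$E \left(-43 - g{\left(9,-6 \right)}\right) + x = 19 \left(-43 - \frac{4}{-6}\right) + 56 = 19 \left(-43 - 4 \left(- \frac{1}{6}\right)\right) + 56 = 19 \left(-43 - - \frac{2}{3}\right) + 56 = 19 \left(-43 + \frac{2}{3}\right) + 56 = 19 \left(- \frac{127}{3}\right) + 56 = - \frac{2413}{3} + 56 = - \frac{2245}{3}$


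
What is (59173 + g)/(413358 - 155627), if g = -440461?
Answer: -381288/257731 ≈ -1.4794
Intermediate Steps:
(59173 + g)/(413358 - 155627) = (59173 - 440461)/(413358 - 155627) = -381288/257731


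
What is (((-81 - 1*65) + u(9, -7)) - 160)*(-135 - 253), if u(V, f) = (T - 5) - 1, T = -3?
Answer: 122220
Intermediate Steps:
u(V, f) = -9 (u(V, f) = (-3 - 5) - 1 = -8 - 1 = -9)
(((-81 - 1*65) + u(9, -7)) - 160)*(-135 - 253) = (((-81 - 1*65) - 9) - 160)*(-135 - 253) = (((-81 - 65) - 9) - 160)*(-388) = ((-146 - 9) - 160)*(-388) = (-155 - 160)*(-388) = -315*(-388) = 122220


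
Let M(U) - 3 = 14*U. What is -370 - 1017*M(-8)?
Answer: 110483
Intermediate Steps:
M(U) = 3 + 14*U
-370 - 1017*M(-8) = -370 - 1017*(3 + 14*(-8)) = -370 - 1017*(3 - 112) = -370 - 1017*(-109) = -370 + 110853 = 110483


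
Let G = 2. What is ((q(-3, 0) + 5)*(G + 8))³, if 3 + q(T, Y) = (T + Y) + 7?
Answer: 216000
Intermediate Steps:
q(T, Y) = 4 + T + Y (q(T, Y) = -3 + ((T + Y) + 7) = -3 + (7 + T + Y) = 4 + T + Y)
((q(-3, 0) + 5)*(G + 8))³ = (((4 - 3 + 0) + 5)*(2 + 8))³ = ((1 + 5)*10)³ = (6*10)³ = 60³ = 216000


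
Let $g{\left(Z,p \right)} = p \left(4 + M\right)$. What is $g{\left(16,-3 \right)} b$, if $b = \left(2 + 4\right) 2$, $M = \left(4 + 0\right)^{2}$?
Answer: $-720$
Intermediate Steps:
$M = 16$ ($M = 4^{2} = 16$)
$b = 12$ ($b = 6 \cdot 2 = 12$)
$g{\left(Z,p \right)} = 20 p$ ($g{\left(Z,p \right)} = p \left(4 + 16\right) = p 20 = 20 p$)
$g{\left(16,-3 \right)} b = 20 \left(-3\right) 12 = \left(-60\right) 12 = -720$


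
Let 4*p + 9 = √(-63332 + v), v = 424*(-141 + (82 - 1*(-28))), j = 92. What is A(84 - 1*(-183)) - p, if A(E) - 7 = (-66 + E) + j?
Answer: 1209/4 - I*√19119/2 ≈ 302.25 - 69.136*I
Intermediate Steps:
v = -13144 (v = 424*(-141 + (82 + 28)) = 424*(-141 + 110) = 424*(-31) = -13144)
A(E) = 33 + E (A(E) = 7 + ((-66 + E) + 92) = 7 + (26 + E) = 33 + E)
p = -9/4 + I*√19119/2 (p = -9/4 + √(-63332 - 13144)/4 = -9/4 + √(-76476)/4 = -9/4 + (2*I*√19119)/4 = -9/4 + I*√19119/2 ≈ -2.25 + 69.136*I)
A(84 - 1*(-183)) - p = (33 + (84 - 1*(-183))) - (-9/4 + I*√19119/2) = (33 + (84 + 183)) + (9/4 - I*√19119/2) = (33 + 267) + (9/4 - I*√19119/2) = 300 + (9/4 - I*√19119/2) = 1209/4 - I*√19119/2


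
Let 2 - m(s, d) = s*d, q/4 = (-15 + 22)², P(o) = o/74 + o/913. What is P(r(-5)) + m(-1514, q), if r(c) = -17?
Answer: 20048736473/67562 ≈ 2.9675e+5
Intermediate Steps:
P(o) = 987*o/67562 (P(o) = o*(1/74) + o*(1/913) = o/74 + o/913 = 987*o/67562)
q = 196 (q = 4*(-15 + 22)² = 4*7² = 4*49 = 196)
m(s, d) = 2 - d*s (m(s, d) = 2 - s*d = 2 - d*s)
P(r(-5)) + m(-1514, q) = (987/67562)*(-17) + (2 - 1*196*(-1514)) = -16779/67562 + (2 + 296744) = -16779/67562 + 296746 = 20048736473/67562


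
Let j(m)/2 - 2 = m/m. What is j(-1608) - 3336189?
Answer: -3336183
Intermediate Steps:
j(m) = 6 (j(m) = 4 + 2*(m/m) = 4 + 2*1 = 4 + 2 = 6)
j(-1608) - 3336189 = 6 - 3336189 = -3336183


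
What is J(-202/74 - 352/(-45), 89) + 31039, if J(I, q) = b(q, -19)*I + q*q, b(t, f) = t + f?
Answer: 13092386/333 ≈ 39317.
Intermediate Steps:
b(t, f) = f + t
J(I, q) = q² + I*(-19 + q) (J(I, q) = (-19 + q)*I + q*q = I*(-19 + q) + q² = q² + I*(-19 + q))
J(-202/74 - 352/(-45), 89) + 31039 = (89² + (-202/74 - 352/(-45))*(-19 + 89)) + 31039 = (7921 + (-202*1/74 - 352*(-1/45))*70) + 31039 = (7921 + (-101/37 + 352/45)*70) + 31039 = (7921 + (8479/1665)*70) + 31039 = (7921 + 118706/333) + 31039 = 2756399/333 + 31039 = 13092386/333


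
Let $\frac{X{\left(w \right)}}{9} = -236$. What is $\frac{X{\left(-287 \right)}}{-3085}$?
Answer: $\frac{2124}{3085} \approx 0.68849$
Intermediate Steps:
$X{\left(w \right)} = -2124$ ($X{\left(w \right)} = 9 \left(-236\right) = -2124$)
$\frac{X{\left(-287 \right)}}{-3085} = - \frac{2124}{-3085} = \left(-2124\right) \left(- \frac{1}{3085}\right) = \frac{2124}{3085}$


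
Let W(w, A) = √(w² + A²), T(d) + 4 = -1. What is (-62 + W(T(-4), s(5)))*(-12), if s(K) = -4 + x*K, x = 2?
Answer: 744 - 12*√61 ≈ 650.28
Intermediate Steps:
T(d) = -5 (T(d) = -4 - 1 = -5)
s(K) = -4 + 2*K
W(w, A) = √(A² + w²)
(-62 + W(T(-4), s(5)))*(-12) = (-62 + √((-4 + 2*5)² + (-5)²))*(-12) = (-62 + √((-4 + 10)² + 25))*(-12) = (-62 + √(6² + 25))*(-12) = (-62 + √(36 + 25))*(-12) = (-62 + √61)*(-12) = 744 - 12*√61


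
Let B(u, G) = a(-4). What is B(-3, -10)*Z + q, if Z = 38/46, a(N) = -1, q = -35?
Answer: -824/23 ≈ -35.826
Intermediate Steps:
B(u, G) = -1
Z = 19/23 (Z = 38*(1/46) = 19/23 ≈ 0.82609)
B(-3, -10)*Z + q = -1*19/23 - 35 = -19/23 - 35 = -824/23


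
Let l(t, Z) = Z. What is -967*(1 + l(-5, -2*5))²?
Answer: -78327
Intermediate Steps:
-967*(1 + l(-5, -2*5))² = -967*(1 - 2*5)² = -967*(1 - 10)² = -967*(-9)² = -967*81 = -78327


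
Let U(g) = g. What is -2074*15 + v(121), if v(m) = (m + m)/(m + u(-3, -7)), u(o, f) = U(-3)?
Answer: -1835369/59 ≈ -31108.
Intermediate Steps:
u(o, f) = -3
v(m) = 2*m/(-3 + m) (v(m) = (m + m)/(m - 3) = (2*m)/(-3 + m) = 2*m/(-3 + m))
-2074*15 + v(121) = -2074*15 + 2*121/(-3 + 121) = -31110 + 2*121/118 = -31110 + 2*121*(1/118) = -31110 + 121/59 = -1835369/59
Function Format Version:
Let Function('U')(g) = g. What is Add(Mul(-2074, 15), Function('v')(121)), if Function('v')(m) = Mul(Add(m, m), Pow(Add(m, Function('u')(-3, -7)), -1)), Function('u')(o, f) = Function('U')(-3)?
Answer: Rational(-1835369, 59) ≈ -31108.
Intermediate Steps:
Function('u')(o, f) = -3
Function('v')(m) = Mul(2, m, Pow(Add(-3, m), -1)) (Function('v')(m) = Mul(Add(m, m), Pow(Add(m, -3), -1)) = Mul(Mul(2, m), Pow(Add(-3, m), -1)) = Mul(2, m, Pow(Add(-3, m), -1)))
Add(Mul(-2074, 15), Function('v')(121)) = Add(Mul(-2074, 15), Mul(2, 121, Pow(Add(-3, 121), -1))) = Add(-31110, Mul(2, 121, Pow(118, -1))) = Add(-31110, Mul(2, 121, Rational(1, 118))) = Add(-31110, Rational(121, 59)) = Rational(-1835369, 59)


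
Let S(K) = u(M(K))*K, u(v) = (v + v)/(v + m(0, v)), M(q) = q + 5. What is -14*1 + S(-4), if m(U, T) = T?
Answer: -18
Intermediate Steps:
M(q) = 5 + q
u(v) = 1 (u(v) = (v + v)/(v + v) = (2*v)/((2*v)) = (2*v)*(1/(2*v)) = 1)
S(K) = K (S(K) = 1*K = K)
-14*1 + S(-4) = -14*1 - 4 = -14 - 4 = -18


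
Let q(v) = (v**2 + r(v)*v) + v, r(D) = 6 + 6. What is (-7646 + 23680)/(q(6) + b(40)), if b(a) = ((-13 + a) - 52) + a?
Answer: 16034/129 ≈ 124.29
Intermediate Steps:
r(D) = 12
b(a) = -65 + 2*a (b(a) = (-65 + a) + a = -65 + 2*a)
q(v) = v**2 + 13*v (q(v) = (v**2 + 12*v) + v = v**2 + 13*v)
(-7646 + 23680)/(q(6) + b(40)) = (-7646 + 23680)/(6*(13 + 6) + (-65 + 2*40)) = 16034/(6*19 + (-65 + 80)) = 16034/(114 + 15) = 16034/129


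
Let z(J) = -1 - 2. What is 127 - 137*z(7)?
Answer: 538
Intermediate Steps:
z(J) = -3
127 - 137*z(7) = 127 - 137*(-3) = 127 + 411 = 538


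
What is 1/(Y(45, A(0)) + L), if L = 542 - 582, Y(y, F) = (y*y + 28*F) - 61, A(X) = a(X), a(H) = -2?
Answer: 1/1868 ≈ 0.00053533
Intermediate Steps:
A(X) = -2
Y(y, F) = -61 + y² + 28*F (Y(y, F) = (y² + 28*F) - 61 = -61 + y² + 28*F)
L = -40
1/(Y(45, A(0)) + L) = 1/((-61 + 45² + 28*(-2)) - 40) = 1/((-61 + 2025 - 56) - 40) = 1/(1908 - 40) = 1/1868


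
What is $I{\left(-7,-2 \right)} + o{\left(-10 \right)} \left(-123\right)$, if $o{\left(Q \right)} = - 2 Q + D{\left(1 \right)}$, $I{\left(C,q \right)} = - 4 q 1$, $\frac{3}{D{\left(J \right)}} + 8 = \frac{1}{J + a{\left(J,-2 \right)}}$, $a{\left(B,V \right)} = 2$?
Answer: $- \frac{55289}{23} \approx -2403.9$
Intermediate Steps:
$D{\left(J \right)} = \frac{3}{-8 + \frac{1}{2 + J}}$ ($D{\left(J \right)} = \frac{3}{-8 + \frac{1}{J + 2}} = \frac{3}{-8 + \frac{1}{2 + J}}$)
$I{\left(C,q \right)} = - 4 q$
$o{\left(Q \right)} = - \frac{9}{23} - 2 Q$ ($o{\left(Q \right)} = - 2 Q + \frac{3 \left(-2 - 1\right)}{15 + 8 \cdot 1} = - 2 Q + \frac{3 \left(-2 - 1\right)}{15 + 8} = - 2 Q + 3 \cdot \frac{1}{23} \left(-3\right) = - 2 Q - \frac{9}{23} = - \frac{9}{23} - 2 Q$)
$I{\left(-7,-2 \right)} + o{\left(-10 \right)} \left(-123\right) = \left(-4\right) \left(-2\right) + \left(- \frac{9}{23} - -20\right) \left(-123\right) = 8 + \left(- \frac{9}{23} + 20\right) \left(-123\right) = 8 + \frac{451}{23} \left(-123\right) = 8 - \frac{55473}{23} = - \frac{55289}{23}$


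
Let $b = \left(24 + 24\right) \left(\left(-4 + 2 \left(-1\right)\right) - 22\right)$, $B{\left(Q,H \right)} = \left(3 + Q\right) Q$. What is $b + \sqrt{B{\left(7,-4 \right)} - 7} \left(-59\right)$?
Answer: $-1344 - 177 \sqrt{7} \approx -1812.3$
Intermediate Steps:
$B{\left(Q,H \right)} = Q \left(3 + Q\right)$
$b = -1344$ ($b = 48 \left(\left(-4 - 2\right) - 22\right) = 48 \left(-6 - 22\right) = 48 \left(-28\right) = -1344$)
$b + \sqrt{B{\left(7,-4 \right)} - 7} \left(-59\right) = -1344 + \sqrt{7 \left(3 + 7\right) - 7} \left(-59\right) = -1344 + \sqrt{7 \cdot 10 - 7} \left(-59\right) = -1344 + \sqrt{70 - 7} \left(-59\right) = -1344 + \sqrt{63} \left(-59\right) = -1344 + 3 \sqrt{7} \left(-59\right) = -1344 - 177 \sqrt{7}$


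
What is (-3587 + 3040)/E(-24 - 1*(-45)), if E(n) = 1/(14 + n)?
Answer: -19145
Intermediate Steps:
(-3587 + 3040)/E(-24 - 1*(-45)) = (-3587 + 3040)/(1/(14 + (-24 - 1*(-45)))) = -547/(1/(14 + (-24 + 45))) = -547/(1/(14 + 21)) = -547/(1/35) = -547/1/35 = -547*35 = -19145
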